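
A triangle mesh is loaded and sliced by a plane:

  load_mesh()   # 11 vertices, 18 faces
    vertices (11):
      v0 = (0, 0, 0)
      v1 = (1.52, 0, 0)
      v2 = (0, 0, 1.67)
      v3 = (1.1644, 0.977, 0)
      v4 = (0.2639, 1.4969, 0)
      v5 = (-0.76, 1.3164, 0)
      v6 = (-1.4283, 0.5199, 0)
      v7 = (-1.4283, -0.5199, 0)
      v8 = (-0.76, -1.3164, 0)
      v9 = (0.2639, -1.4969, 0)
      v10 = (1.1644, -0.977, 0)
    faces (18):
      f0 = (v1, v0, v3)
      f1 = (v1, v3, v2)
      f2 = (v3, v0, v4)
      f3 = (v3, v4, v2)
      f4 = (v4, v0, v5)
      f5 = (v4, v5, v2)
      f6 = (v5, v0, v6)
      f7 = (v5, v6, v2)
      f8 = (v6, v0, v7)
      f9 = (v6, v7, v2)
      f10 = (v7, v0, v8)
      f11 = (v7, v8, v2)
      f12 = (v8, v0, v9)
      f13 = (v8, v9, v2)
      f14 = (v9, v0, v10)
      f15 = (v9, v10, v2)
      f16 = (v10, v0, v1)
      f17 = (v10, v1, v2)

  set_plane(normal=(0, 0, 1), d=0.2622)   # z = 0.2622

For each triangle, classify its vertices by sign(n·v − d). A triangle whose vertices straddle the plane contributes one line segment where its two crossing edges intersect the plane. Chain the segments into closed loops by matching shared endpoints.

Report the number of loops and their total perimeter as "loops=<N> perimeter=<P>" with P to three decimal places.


Straddling triangles (9 of 18):
  (v1,v3,v2) [--+] → (0.981582, 0.823605, 0.2622)–(1.28135, 0, 0.2622)  len=0.8765
  (v3,v4,v2) [--+] → (0.222466, 1.26188, 0.2622)–(0.981582, 0.823605, 0.2622)  len=0.8766
  (v4,v5,v2) [--+] → (-0.640675, 1.10972, 0.2622)–(0.222466, 1.26188, 0.2622)  len=0.8765
  (v5,v6,v2) [--+] → (-1.20405, 0.438273, 0.2622)–(-0.640675, 1.10972, 0.2622)  len=0.8765
  (v6,v7,v2) [--+] → (-1.20405, -0.438273, 0.2622)–(-1.20405, 0.438273, 0.2622)  len=0.8765
  (v7,v8,v2) [--+] → (-0.640675, -1.10972, 0.2622)–(-1.20405, -0.438273, 0.2622)  len=0.8765
  (v8,v9,v2) [--+] → (0.222466, -1.26188, 0.2622)–(-0.640675, -1.10972, 0.2622)  len=0.8765
  (v9,v10,v2) [--+] → (0.981582, -0.823605, 0.2622)–(0.222466, -1.26188, 0.2622)  len=0.8766
  (v10,v1,v2) [--+] → (1.28135, 0, 0.2622)–(0.981582, -0.823605, 0.2622)  len=0.8765

Chained into 1 loop(s):
  loop 1: 9 segments, perimeter = 7.8884
Total perimeter = 7.888

loops=1 perimeter=7.888


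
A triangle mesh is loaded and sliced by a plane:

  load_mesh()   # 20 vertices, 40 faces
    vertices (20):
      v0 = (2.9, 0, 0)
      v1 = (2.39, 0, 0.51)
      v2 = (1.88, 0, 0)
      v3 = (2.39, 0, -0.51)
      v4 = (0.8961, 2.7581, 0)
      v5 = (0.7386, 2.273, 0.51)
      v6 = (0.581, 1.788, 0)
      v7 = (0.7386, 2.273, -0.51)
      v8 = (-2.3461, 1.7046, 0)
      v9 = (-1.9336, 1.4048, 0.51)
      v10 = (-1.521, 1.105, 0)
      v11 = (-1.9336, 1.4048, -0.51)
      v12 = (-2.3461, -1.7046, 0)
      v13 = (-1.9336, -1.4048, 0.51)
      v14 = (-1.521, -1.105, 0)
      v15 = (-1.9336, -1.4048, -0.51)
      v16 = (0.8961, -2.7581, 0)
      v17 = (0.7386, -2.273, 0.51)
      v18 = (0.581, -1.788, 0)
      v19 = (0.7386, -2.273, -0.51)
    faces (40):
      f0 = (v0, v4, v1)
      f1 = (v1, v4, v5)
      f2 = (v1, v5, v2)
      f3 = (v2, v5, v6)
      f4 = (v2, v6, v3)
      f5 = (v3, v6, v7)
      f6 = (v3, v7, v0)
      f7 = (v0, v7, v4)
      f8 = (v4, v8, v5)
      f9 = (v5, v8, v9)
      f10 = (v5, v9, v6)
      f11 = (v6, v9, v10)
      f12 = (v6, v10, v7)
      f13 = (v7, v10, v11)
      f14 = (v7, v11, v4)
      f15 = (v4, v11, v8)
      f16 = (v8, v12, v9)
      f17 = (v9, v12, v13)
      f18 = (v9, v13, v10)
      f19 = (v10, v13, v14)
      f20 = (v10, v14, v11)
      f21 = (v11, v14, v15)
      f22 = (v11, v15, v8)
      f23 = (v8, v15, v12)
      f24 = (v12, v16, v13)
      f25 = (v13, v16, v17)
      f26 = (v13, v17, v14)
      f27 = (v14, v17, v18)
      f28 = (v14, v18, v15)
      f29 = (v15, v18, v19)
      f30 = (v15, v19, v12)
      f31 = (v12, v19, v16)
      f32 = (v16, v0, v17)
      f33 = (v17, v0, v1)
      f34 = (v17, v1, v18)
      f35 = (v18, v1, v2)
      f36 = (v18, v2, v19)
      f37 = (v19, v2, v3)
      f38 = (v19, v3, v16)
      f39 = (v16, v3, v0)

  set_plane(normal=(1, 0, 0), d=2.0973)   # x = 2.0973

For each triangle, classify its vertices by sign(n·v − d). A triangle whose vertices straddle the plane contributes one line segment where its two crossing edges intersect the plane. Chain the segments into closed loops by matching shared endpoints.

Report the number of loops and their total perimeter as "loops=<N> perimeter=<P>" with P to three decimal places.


Straddling triangles (14 of 40):
  (v0,v4,v1) [+-+] → (2.0973, 1.10481, 0)–(2.0973, 0.540395, 0.410076)  len=0.6977
  (v1,v4,v5) [+--] → (2.0973, 0.540395, 0.410076)–(2.0973, 0.402875, 0.51)  len=0.1700
  (v1,v5,v2) [+--] → (2.0973, 0.402875, 0.51)–(2.0973, 0, 0.2173)  len=0.4980
  (v2,v6,v3) [--+] → (2.0973, 0.289302, -0.427481)–(2.0973, 0, -0.2173)  len=0.3576
  (v3,v6,v7) [+--] → (2.0973, 0.289302, -0.427481)–(2.0973, 0.402875, -0.51)  len=0.1404
  (v3,v7,v0) [+-+] → (2.0973, 0.402875, -0.51)–(2.0973, 0.844146, -0.189404)  len=0.5454
  (v0,v7,v4) [+--] → (2.0973, 0.844146, -0.189404)–(2.0973, 1.10481, 0)  len=0.3222
  (v16,v0,v17) [-+-] → (2.0973, -1.10481, 0)–(2.0973, -0.844146, 0.189404)  len=0.3222
  (v17,v0,v1) [-++] → (2.0973, -0.844146, 0.189404)–(2.0973, -0.402875, 0.51)  len=0.5454
  (v17,v1,v18) [-+-] → (2.0973, -0.402875, 0.51)–(2.0973, -0.289302, 0.427481)  len=0.1404
  (v18,v1,v2) [-+-] → (2.0973, -0.289302, 0.427481)–(2.0973, 0, 0.2173)  len=0.3576
  (v19,v2,v3) [--+] → (2.0973, 0, -0.2173)–(2.0973, -0.402875, -0.51)  len=0.4980
  (v19,v3,v16) [-+-] → (2.0973, -0.402875, -0.51)–(2.0973, -0.540395, -0.410076)  len=0.1700
  (v16,v3,v0) [-++] → (2.0973, -0.540395, -0.410076)–(2.0973, -1.10481, 0)  len=0.6977

Chained into 1 loop(s):
  loop 1: 14 segments, perimeter = 5.4625
Total perimeter = 5.462

loops=1 perimeter=5.462


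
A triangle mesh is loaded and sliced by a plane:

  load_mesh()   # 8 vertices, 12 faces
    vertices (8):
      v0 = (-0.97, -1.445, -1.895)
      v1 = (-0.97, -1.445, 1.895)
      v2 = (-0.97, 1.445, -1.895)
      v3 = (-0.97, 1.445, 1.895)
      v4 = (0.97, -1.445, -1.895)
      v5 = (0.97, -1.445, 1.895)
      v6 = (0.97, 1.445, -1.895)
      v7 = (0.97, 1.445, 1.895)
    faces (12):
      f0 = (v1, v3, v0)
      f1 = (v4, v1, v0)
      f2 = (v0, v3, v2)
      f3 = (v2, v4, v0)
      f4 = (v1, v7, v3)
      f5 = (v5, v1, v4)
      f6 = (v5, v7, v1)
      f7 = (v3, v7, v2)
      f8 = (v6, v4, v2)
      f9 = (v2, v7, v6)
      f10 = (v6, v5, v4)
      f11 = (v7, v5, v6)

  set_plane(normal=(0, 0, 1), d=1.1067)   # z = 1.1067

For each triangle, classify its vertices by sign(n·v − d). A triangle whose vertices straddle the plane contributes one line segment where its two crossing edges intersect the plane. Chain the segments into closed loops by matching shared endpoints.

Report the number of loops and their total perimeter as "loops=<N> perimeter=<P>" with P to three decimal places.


Straddling triangles (8 of 12):
  (v1,v3,v0) [++-] → (-0.97, 0.843895, 1.1067)–(-0.97, -1.445, 1.1067)  len=2.2889
  (v4,v1,v0) [-+-] → (-0.56649, -1.445, 1.1067)–(-0.97, -1.445, 1.1067)  len=0.4035
  (v0,v3,v2) [-+-] → (-0.97, 0.843895, 1.1067)–(-0.97, 1.445, 1.1067)  len=0.6011
  (v5,v1,v4) [++-] → (-0.56649, -1.445, 1.1067)–(0.97, -1.445, 1.1067)  len=1.5365
  (v3,v7,v2) [++-] → (0.56649, 1.445, 1.1067)–(-0.97, 1.445, 1.1067)  len=1.5365
  (v2,v7,v6) [-+-] → (0.56649, 1.445, 1.1067)–(0.97, 1.445, 1.1067)  len=0.4035
  (v6,v5,v4) [-+-] → (0.97, -0.843895, 1.1067)–(0.97, -1.445, 1.1067)  len=0.6011
  (v7,v5,v6) [++-] → (0.97, -0.843895, 1.1067)–(0.97, 1.445, 1.1067)  len=2.2889

Chained into 1 loop(s):
  loop 1: 8 segments, perimeter = 9.6600
Total perimeter = 9.660

loops=1 perimeter=9.660


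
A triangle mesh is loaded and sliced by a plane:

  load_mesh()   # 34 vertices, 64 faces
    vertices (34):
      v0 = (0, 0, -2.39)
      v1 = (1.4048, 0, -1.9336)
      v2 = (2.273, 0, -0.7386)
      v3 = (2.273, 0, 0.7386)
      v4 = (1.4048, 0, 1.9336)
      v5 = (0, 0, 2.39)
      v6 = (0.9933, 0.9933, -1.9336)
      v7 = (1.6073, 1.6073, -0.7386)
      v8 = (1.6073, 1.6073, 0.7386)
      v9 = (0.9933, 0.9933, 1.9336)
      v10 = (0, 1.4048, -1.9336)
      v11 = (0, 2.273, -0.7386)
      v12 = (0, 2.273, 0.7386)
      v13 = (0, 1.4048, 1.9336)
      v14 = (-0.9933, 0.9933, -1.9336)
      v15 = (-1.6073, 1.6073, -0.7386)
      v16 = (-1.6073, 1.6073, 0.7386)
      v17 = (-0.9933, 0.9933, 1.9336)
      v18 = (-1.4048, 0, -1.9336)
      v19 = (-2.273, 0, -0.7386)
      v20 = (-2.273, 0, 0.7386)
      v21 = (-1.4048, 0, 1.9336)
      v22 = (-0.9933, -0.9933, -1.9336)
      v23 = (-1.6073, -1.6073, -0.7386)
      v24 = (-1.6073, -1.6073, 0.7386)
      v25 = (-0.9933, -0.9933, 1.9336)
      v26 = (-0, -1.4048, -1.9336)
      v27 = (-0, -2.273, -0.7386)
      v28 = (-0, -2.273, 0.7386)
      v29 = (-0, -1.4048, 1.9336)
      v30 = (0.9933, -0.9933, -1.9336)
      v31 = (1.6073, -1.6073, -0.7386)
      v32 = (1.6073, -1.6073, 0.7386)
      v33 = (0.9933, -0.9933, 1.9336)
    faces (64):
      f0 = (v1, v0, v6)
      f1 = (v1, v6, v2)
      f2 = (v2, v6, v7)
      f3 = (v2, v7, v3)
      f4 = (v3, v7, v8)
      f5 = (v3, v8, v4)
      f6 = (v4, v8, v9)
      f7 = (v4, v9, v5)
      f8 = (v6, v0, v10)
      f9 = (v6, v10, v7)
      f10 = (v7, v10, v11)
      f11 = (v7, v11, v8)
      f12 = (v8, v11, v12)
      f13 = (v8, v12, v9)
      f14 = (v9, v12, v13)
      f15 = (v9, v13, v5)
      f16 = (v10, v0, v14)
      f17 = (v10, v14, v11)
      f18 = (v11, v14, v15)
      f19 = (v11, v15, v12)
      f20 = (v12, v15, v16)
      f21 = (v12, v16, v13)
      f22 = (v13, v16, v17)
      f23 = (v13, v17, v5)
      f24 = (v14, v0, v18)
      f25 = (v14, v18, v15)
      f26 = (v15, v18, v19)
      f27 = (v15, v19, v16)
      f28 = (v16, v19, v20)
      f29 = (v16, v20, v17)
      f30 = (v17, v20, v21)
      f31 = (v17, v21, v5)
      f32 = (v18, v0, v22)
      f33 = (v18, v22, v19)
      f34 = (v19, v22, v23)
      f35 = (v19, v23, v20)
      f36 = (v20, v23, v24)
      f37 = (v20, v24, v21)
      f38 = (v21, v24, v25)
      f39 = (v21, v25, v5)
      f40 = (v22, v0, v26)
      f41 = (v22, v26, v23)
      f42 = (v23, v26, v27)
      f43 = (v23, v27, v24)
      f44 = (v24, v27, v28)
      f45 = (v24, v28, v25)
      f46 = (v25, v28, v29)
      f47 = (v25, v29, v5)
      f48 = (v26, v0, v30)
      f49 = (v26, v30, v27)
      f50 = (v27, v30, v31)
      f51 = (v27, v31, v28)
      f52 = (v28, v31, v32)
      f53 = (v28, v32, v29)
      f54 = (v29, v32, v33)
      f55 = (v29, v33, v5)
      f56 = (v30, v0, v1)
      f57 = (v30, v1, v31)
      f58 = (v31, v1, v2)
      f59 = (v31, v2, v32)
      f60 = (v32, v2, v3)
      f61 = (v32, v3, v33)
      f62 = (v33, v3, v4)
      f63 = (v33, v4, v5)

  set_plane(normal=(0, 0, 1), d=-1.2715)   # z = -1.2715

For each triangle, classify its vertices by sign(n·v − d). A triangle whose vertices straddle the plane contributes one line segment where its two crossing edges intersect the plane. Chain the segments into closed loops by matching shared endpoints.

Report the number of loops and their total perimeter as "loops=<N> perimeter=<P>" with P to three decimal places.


Straddling triangles (16 of 64):
  (v1,v6,v2) [--+] → (1.70233, 0.442954, -1.2715)–(1.88583, 0, -1.2715)  len=0.4795
  (v2,v6,v7) [+-+] → (1.70233, 0.442954, -1.2715)–(1.33349, 1.33349, -1.2715)  len=0.9639
  (v6,v10,v7) [--+] → (0.890538, 1.517, -1.2715)–(1.33349, 1.33349, -1.2715)  len=0.4795
  (v7,v10,v11) [+-+] → (0.890538, 1.517, -1.2715)–(0, 1.88583, -1.2715)  len=0.9639
  (v10,v14,v11) [--+] → (-0.442954, 1.70233, -1.2715)–(0, 1.88583, -1.2715)  len=0.4795
  (v11,v14,v15) [+-+] → (-0.442954, 1.70233, -1.2715)–(-1.33349, 1.33349, -1.2715)  len=0.9639
  (v14,v18,v15) [--+] → (-1.517, 0.890538, -1.2715)–(-1.33349, 1.33349, -1.2715)  len=0.4795
  (v15,v18,v19) [+-+] → (-1.517, 0.890538, -1.2715)–(-1.88583, 0, -1.2715)  len=0.9639
  (v18,v22,v19) [--+] → (-1.70233, -0.442954, -1.2715)–(-1.88583, 0, -1.2715)  len=0.4795
  (v19,v22,v23) [+-+] → (-1.70233, -0.442954, -1.2715)–(-1.33349, -1.33349, -1.2715)  len=0.9639
  (v22,v26,v23) [--+] → (-0.890538, -1.517, -1.2715)–(-1.33349, -1.33349, -1.2715)  len=0.4795
  (v23,v26,v27) [+-+] → (-0.890538, -1.517, -1.2715)–(0, -1.88583, -1.2715)  len=0.9639
  (v26,v30,v27) [--+] → (0.442954, -1.70233, -1.2715)–(0, -1.88583, -1.2715)  len=0.4795
  (v27,v30,v31) [+-+] → (0.442954, -1.70233, -1.2715)–(1.33349, -1.33349, -1.2715)  len=0.9639
  (v30,v1,v31) [--+] → (1.517, -0.890538, -1.2715)–(1.33349, -1.33349, -1.2715)  len=0.4795
  (v31,v1,v2) [+-+] → (1.517, -0.890538, -1.2715)–(1.88583, 0, -1.2715)  len=0.9639

Chained into 1 loop(s):
  loop 1: 16 segments, perimeter = 11.5469
Total perimeter = 11.547

loops=1 perimeter=11.547


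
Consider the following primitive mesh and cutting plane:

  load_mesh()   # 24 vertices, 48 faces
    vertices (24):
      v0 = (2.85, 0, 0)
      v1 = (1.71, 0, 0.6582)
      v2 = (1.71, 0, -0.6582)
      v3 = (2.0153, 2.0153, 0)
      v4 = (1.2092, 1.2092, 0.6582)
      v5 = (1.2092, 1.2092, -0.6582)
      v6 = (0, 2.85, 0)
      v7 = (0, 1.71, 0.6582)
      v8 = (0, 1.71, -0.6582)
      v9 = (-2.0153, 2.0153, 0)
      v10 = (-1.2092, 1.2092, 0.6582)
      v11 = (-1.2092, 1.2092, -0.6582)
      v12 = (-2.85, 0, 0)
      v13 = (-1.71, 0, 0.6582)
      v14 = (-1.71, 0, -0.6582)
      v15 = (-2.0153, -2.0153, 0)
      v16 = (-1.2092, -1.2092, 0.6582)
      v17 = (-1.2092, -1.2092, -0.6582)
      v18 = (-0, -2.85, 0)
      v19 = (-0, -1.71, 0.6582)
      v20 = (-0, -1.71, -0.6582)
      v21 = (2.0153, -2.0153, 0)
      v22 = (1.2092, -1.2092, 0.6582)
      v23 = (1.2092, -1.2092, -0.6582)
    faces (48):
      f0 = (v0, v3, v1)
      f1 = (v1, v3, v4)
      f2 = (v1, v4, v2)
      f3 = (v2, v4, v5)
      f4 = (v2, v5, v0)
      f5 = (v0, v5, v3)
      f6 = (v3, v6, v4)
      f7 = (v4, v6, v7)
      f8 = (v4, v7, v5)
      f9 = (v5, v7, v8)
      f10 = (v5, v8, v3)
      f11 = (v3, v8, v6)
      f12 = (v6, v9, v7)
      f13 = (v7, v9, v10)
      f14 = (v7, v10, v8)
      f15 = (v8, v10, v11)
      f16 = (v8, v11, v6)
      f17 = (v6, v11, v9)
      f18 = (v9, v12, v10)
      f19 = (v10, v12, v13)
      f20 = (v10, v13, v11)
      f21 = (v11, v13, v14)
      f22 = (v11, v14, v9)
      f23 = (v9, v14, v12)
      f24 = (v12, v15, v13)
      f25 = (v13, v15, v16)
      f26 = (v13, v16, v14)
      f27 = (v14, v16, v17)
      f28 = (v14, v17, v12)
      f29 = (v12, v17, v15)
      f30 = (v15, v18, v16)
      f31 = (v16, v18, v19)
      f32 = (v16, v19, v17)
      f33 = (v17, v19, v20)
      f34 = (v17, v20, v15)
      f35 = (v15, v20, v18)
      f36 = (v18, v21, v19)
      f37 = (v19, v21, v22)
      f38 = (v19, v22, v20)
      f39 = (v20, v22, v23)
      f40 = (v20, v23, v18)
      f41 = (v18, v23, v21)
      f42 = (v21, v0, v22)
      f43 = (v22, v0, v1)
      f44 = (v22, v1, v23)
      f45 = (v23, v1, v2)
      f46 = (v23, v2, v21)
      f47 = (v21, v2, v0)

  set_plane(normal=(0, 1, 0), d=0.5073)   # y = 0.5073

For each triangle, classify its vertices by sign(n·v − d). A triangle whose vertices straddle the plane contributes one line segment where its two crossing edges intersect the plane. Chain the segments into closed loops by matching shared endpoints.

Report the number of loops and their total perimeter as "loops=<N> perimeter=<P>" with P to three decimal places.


loops=2 perimeter=7.898

Straddling triangles (12 of 48):
  (v0,v3,v1) [-+-] → (2.63989, 0.5073, 0)–(1.78685, 0.5073, 0.492515)  len=0.9850
  (v1,v3,v4) [-++] → (1.78685, 0.5073, 0.492515)–(1.4999, 0.5073, 0.6582)  len=0.3314
  (v1,v4,v2) [-+-] → (1.4999, 0.5073, 0.6582)–(1.4999, 0.5073, -0.105926)  len=0.7641
  (v2,v4,v5) [-++] → (1.4999, 0.5073, -0.105926)–(1.4999, 0.5073, -0.6582)  len=0.5523
  (v2,v5,v0) [-+-] → (1.4999, 0.5073, -0.6582)–(2.16163, 0.5073, -0.276137)  len=0.7641
  (v0,v5,v3) [-++] → (2.16163, 0.5073, -0.276137)–(2.63989, 0.5073, 0)  len=0.5523
  (v9,v12,v10) [+-+] → (-2.63989, 0.5073, 0)–(-2.16163, 0.5073, 0.276137)  len=0.5523
  (v10,v12,v13) [+--] → (-2.16163, 0.5073, 0.276137)–(-1.4999, 0.5073, 0.6582)  len=0.7641
  (v10,v13,v11) [+-+] → (-1.4999, 0.5073, 0.6582)–(-1.4999, 0.5073, 0.105926)  len=0.5523
  (v11,v13,v14) [+--] → (-1.4999, 0.5073, 0.105926)–(-1.4999, 0.5073, -0.6582)  len=0.7641
  (v11,v14,v9) [+-+] → (-1.4999, 0.5073, -0.6582)–(-1.78685, 0.5073, -0.492515)  len=0.3314
  (v9,v14,v12) [+--] → (-1.78685, 0.5073, -0.492515)–(-2.63989, 0.5073, 0)  len=0.9850

Chained into 2 loop(s):
  loop 1: 6 segments, perimeter = 3.9491
  loop 2: 6 segments, perimeter = 3.9491
Total perimeter = 7.898


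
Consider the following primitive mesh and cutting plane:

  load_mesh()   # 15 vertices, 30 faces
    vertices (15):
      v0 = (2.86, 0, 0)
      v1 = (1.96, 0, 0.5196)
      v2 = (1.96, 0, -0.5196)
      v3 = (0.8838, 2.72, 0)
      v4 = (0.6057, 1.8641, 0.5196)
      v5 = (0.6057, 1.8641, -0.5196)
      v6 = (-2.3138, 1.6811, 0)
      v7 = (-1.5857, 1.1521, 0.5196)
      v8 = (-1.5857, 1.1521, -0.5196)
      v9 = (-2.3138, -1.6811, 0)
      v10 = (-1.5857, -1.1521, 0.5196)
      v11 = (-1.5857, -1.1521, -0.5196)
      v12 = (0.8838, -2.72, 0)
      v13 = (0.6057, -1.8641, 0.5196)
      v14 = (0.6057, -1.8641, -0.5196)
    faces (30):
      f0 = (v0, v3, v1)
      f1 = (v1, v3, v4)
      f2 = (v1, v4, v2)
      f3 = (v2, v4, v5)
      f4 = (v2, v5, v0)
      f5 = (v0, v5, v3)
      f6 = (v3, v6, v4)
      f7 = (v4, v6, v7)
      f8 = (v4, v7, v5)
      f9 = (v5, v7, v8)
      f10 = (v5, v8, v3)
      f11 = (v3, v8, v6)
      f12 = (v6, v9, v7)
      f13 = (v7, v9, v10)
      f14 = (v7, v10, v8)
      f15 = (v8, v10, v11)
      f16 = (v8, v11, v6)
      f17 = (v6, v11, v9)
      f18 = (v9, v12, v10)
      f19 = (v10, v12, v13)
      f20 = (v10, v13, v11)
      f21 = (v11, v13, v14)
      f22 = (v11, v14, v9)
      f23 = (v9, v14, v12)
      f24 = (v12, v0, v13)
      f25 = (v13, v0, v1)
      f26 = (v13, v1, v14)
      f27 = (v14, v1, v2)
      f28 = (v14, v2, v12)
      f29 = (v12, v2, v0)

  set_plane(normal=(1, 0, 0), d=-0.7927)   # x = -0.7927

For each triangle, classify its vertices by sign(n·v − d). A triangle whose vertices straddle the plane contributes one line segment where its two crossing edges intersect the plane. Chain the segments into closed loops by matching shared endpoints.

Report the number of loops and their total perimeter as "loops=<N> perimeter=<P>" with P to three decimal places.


Straddling triangles (12 of 30):
  (v3,v6,v4) [+-+] → (-0.7927, 2.17531, 0)–(-0.7927, 1.77645, 0.270719)  len=0.4821
  (v4,v6,v7) [+--] → (-0.7927, 1.77645, 0.270719)–(-0.7927, 1.40975, 0.5196)  len=0.4432
  (v4,v7,v5) [+-+] → (-0.7927, 1.40975, 0.5196)–(-0.7927, 1.40975, 0.143546)  len=0.3761
  (v5,v7,v8) [+--] → (-0.7927, 1.40975, 0.143546)–(-0.7927, 1.40975, -0.5196)  len=0.6631
  (v5,v8,v3) [+-+] → (-0.7927, 1.40975, -0.5196)–(-0.7927, 1.65558, -0.352747)  len=0.2971
  (v3,v8,v6) [+--] → (-0.7927, 1.65558, -0.352747)–(-0.7927, 2.17531, 0)  len=0.6281
  (v9,v12,v10) [-+-] → (-0.7927, -2.17531, 0)–(-0.7927, -1.65558, 0.352747)  len=0.6281
  (v10,v12,v13) [-++] → (-0.7927, -1.65558, 0.352747)–(-0.7927, -1.40975, 0.5196)  len=0.2971
  (v10,v13,v11) [-+-] → (-0.7927, -1.40975, 0.5196)–(-0.7927, -1.40975, -0.143546)  len=0.6631
  (v11,v13,v14) [-++] → (-0.7927, -1.40975, -0.143546)–(-0.7927, -1.40975, -0.5196)  len=0.3761
  (v11,v14,v9) [-+-] → (-0.7927, -1.40975, -0.5196)–(-0.7927, -1.77645, -0.270719)  len=0.4432
  (v9,v14,v12) [-++] → (-0.7927, -1.77645, -0.270719)–(-0.7927, -2.17531, 0)  len=0.4821

Chained into 2 loop(s):
  loop 1: 6 segments, perimeter = 2.8897
  loop 2: 6 segments, perimeter = 2.8897
Total perimeter = 5.779

loops=2 perimeter=5.779


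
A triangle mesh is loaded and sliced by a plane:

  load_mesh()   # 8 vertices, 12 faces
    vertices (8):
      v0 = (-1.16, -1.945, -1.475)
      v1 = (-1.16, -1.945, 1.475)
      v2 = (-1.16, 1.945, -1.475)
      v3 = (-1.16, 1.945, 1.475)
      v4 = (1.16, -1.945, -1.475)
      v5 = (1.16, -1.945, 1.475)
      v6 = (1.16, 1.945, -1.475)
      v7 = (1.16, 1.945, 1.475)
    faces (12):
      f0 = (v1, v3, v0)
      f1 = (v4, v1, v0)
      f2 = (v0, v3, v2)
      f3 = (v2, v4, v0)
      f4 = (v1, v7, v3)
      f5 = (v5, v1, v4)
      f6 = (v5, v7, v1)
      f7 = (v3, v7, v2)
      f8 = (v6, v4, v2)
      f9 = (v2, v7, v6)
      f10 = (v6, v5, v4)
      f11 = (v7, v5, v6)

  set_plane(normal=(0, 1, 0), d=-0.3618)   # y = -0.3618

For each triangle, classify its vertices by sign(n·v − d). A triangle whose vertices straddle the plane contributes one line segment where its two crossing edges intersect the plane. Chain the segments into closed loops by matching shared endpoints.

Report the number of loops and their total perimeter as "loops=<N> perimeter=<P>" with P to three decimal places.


Straddling triangles (8 of 12):
  (v1,v3,v0) [-+-] → (-1.16, -0.3618, 1.475)–(-1.16, -0.3618, -0.274373)  len=1.7494
  (v0,v3,v2) [-++] → (-1.16, -0.3618, -0.274373)–(-1.16, -0.3618, -1.475)  len=1.2006
  (v2,v4,v0) [+--] → (0.215778, -0.3618, -1.475)–(-1.16, -0.3618, -1.475)  len=1.3758
  (v1,v7,v3) [-++] → (-0.215778, -0.3618, 1.475)–(-1.16, -0.3618, 1.475)  len=0.9442
  (v5,v7,v1) [-+-] → (1.16, -0.3618, 1.475)–(-0.215778, -0.3618, 1.475)  len=1.3758
  (v6,v4,v2) [+-+] → (1.16, -0.3618, -1.475)–(0.215778, -0.3618, -1.475)  len=0.9442
  (v6,v5,v4) [+--] → (1.16, -0.3618, 0.274373)–(1.16, -0.3618, -1.475)  len=1.7494
  (v7,v5,v6) [+-+] → (1.16, -0.3618, 1.475)–(1.16, -0.3618, 0.274373)  len=1.2006

Chained into 1 loop(s):
  loop 1: 8 segments, perimeter = 10.5400
Total perimeter = 10.540

loops=1 perimeter=10.540


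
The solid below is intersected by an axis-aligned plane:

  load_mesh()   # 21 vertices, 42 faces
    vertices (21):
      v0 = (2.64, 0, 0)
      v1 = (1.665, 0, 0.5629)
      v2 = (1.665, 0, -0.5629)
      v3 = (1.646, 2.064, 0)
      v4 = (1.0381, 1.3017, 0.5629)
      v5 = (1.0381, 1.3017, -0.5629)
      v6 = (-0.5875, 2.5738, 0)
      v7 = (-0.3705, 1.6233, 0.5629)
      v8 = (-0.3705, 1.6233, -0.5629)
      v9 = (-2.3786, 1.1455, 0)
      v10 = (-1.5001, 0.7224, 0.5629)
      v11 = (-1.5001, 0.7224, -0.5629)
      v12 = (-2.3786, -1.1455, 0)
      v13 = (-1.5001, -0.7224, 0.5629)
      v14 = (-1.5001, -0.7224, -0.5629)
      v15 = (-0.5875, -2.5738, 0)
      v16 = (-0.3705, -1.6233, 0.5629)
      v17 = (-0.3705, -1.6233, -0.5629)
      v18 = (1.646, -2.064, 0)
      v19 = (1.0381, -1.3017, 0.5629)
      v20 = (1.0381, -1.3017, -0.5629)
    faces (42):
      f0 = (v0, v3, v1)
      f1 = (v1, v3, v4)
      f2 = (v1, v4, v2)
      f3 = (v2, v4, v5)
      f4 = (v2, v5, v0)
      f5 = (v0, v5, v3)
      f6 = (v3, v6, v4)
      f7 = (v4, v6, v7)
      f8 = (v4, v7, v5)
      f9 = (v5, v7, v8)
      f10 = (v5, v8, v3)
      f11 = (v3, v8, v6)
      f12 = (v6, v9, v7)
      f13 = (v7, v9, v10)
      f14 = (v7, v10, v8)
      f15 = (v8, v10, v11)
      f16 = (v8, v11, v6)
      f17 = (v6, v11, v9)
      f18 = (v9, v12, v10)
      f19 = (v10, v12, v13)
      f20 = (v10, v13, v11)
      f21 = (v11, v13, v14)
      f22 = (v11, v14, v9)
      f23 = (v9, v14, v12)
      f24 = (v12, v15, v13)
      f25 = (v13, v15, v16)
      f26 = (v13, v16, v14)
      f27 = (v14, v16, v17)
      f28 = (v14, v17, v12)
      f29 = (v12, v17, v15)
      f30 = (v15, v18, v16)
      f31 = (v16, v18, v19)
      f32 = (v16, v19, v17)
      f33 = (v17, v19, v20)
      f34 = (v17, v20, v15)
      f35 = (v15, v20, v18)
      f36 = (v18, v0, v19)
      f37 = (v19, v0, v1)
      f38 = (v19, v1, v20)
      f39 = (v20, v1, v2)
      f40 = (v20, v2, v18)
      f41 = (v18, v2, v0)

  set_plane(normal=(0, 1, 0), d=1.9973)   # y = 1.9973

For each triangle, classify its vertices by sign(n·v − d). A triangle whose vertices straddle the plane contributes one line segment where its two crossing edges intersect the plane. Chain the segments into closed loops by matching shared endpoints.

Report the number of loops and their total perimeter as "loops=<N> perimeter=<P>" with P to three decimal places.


Straddling triangles (10 of 42):
  (v0,v3,v1) [-+-] → (1.67812, 1.9973, 0)–(1.64661, 1.9973, 0.0181906)  len=0.0364
  (v1,v3,v4) [-+-] → (1.64661, 1.9973, 0.0181906)–(1.59281, 1.9973, 0.0492528)  len=0.0621
  (v0,v5,v3) [--+] → (1.59281, 1.9973, -0.0492528)–(1.67812, 1.9973, 0)  len=0.0985
  (v3,v6,v4) [++-] → (0.149202, 1.9973, 0.255099)–(1.59281, 1.9973, 0.0492528)  len=1.4582
  (v4,v6,v7) [-+-] → (0.149202, 1.9973, 0.255099)–(-0.455885, 1.9973, 0.341412)  len=0.6112
  (v5,v8,v3) [--+] → (1.3408, 1.9973, -0.085195)–(1.59281, 1.9973, -0.0492528)  len=0.2546
  (v3,v8,v6) [+-+] → (1.3408, 1.9973, -0.085195)–(-0.455885, 1.9973, -0.341412)  len=1.8149
  (v6,v9,v7) [+--] → (-1.31044, 1.9973, 0)–(-0.455885, 1.9973, 0.341412)  len=0.9202
  (v8,v11,v6) [--+] → (-0.871671, 1.9973, -0.175279)–(-0.455885, 1.9973, -0.341412)  len=0.4477
  (v6,v11,v9) [+--] → (-0.871671, 1.9973, -0.175279)–(-1.31044, 1.9973, 0)  len=0.4725

Chained into 1 loop(s):
  loop 1: 10 segments, perimeter = 6.1763
Total perimeter = 6.176

loops=1 perimeter=6.176


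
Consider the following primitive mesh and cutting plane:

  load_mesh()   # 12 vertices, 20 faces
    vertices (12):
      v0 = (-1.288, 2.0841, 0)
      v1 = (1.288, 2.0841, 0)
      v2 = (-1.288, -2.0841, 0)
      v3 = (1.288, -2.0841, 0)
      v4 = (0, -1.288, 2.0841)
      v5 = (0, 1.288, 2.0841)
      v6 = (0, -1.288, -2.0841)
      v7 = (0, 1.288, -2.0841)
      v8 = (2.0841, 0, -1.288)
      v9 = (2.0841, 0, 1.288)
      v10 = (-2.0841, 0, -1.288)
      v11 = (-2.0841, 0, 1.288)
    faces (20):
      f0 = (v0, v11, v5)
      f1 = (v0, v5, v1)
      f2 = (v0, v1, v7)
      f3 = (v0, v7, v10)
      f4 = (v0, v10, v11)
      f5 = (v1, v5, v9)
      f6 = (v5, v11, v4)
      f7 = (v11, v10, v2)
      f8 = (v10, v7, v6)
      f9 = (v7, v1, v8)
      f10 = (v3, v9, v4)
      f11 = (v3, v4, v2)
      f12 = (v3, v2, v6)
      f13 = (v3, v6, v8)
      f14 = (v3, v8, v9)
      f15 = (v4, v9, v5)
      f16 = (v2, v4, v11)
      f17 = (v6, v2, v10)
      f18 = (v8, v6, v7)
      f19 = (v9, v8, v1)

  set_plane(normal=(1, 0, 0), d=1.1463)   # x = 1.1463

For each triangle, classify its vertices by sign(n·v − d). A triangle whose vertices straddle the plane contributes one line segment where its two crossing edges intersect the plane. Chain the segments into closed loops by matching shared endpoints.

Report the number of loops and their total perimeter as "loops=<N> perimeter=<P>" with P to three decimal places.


loops=1 perimeter=11.316

Straddling triangles (10 of 20):
  (v0,v5,v1) [--+] → (1.1463, 1.99652, 0.229283)–(1.1463, 2.0841, 0)  len=0.2454
  (v0,v1,v7) [-+-] → (1.1463, 2.0841, 0)–(1.1463, 1.99652, -0.229283)  len=0.2454
  (v1,v5,v9) [+-+] → (1.1463, 1.99652, 0.229283)–(1.1463, 0.579572, 1.64623)  len=2.0039
  (v7,v1,v8) [-++] → (1.1463, 1.99652, -0.229283)–(1.1463, 0.579572, -1.64623)  len=2.0039
  (v3,v9,v4) [++-] → (1.1463, -0.579572, 1.64623)–(1.1463, -1.99652, 0.229283)  len=2.0039
  (v3,v4,v2) [+--] → (1.1463, -1.99652, 0.229283)–(1.1463, -2.0841, 0)  len=0.2454
  (v3,v2,v6) [+--] → (1.1463, -2.0841, 0)–(1.1463, -1.99652, -0.229283)  len=0.2454
  (v3,v6,v8) [+-+] → (1.1463, -1.99652, -0.229283)–(1.1463, -0.579572, -1.64623)  len=2.0039
  (v4,v9,v5) [-+-] → (1.1463, -0.579572, 1.64623)–(1.1463, 0.579572, 1.64623)  len=1.1591
  (v8,v6,v7) [+--] → (1.1463, -0.579572, -1.64623)–(1.1463, 0.579572, -1.64623)  len=1.1591

Chained into 1 loop(s):
  loop 1: 10 segments, perimeter = 11.3155
Total perimeter = 11.316


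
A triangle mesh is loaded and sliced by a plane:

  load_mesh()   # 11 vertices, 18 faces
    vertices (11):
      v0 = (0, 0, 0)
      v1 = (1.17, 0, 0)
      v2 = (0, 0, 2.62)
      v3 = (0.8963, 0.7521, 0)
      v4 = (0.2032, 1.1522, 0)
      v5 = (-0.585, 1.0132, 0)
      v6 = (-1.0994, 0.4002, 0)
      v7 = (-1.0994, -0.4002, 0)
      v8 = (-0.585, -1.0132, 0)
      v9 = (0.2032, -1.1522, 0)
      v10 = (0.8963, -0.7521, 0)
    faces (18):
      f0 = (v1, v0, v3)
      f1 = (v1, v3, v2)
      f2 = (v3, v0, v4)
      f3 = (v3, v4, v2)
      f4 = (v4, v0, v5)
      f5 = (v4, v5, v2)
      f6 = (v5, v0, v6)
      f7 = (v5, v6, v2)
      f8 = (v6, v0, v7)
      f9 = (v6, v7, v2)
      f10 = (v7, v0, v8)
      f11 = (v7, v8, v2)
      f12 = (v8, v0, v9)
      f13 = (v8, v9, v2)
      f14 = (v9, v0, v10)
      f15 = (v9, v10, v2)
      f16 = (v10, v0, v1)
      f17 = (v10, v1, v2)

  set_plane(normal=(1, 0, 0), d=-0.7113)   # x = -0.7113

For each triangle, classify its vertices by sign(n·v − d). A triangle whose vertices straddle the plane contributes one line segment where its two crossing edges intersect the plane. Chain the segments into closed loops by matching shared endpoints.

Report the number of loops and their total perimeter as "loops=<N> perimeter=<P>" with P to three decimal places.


Straddling triangles (6 of 18):
  (v5,v0,v6) [++-] → (-0.7113, 0.258925, 0)–(-0.7113, 0.862691, 0)  len=0.6038
  (v5,v6,v2) [+-+] → (-0.7113, 0.862691, 0)–(-0.7113, 0.258925, 0.924888)  len=1.1045
  (v6,v0,v7) [-+-] → (-0.7113, 0.258925, 0)–(-0.7113, -0.258925, 0)  len=0.5179
  (v6,v7,v2) [--+] → (-0.7113, -0.258925, 0.924888)–(-0.7113, 0.258925, 0.924888)  len=0.5179
  (v7,v0,v8) [-++] → (-0.7113, -0.258925, 0)–(-0.7113, -0.862691, 0)  len=0.6038
  (v7,v8,v2) [-++] → (-0.7113, -0.862691, 0)–(-0.7113, -0.258925, 0.924888)  len=1.1045

Chained into 1 loop(s):
  loop 1: 6 segments, perimeter = 4.4523
Total perimeter = 4.452

loops=1 perimeter=4.452


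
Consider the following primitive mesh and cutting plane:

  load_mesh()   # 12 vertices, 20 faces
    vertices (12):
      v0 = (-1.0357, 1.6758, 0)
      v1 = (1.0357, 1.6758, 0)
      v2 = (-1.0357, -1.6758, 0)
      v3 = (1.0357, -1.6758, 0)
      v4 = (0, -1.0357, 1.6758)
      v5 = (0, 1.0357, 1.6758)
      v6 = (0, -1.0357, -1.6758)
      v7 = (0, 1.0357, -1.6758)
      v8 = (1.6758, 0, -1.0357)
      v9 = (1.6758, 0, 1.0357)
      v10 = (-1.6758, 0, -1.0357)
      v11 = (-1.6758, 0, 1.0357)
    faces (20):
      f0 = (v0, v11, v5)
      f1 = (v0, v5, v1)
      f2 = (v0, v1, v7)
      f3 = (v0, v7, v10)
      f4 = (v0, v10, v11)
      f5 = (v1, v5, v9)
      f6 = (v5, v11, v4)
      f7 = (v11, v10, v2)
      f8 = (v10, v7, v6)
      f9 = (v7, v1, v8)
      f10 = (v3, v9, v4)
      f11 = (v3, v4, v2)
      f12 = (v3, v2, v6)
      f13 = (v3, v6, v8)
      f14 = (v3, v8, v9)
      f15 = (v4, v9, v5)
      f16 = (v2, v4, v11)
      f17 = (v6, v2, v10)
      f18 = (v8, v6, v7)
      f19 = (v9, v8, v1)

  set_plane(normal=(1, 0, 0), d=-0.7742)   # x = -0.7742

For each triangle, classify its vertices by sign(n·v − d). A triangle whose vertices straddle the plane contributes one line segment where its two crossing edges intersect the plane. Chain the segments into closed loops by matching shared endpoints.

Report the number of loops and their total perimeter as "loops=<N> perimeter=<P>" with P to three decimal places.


loops=1 perimeter=9.454

Straddling triangles (10 of 20):
  (v0,v11,v5) [--+] → (-0.7742, 0.557219, 1.38008)–(-0.7742, 1.51418, 0.423116)  len=1.3534
  (v0,v5,v1) [-++] → (-0.7742, 1.51418, 0.423116)–(-0.7742, 1.6758, 0)  len=0.4529
  (v0,v1,v7) [-++] → (-0.7742, 1.6758, 0)–(-0.7742, 1.51418, -0.423116)  len=0.4529
  (v0,v7,v10) [-+-] → (-0.7742, 1.51418, -0.423116)–(-0.7742, 0.557219, -1.38008)  len=1.3534
  (v5,v11,v4) [+-+] → (-0.7742, 0.557219, 1.38008)–(-0.7742, -0.557219, 1.38008)  len=1.1144
  (v10,v7,v6) [-++] → (-0.7742, 0.557219, -1.38008)–(-0.7742, -0.557219, -1.38008)  len=1.1144
  (v3,v4,v2) [++-] → (-0.7742, -1.51418, 0.423116)–(-0.7742, -1.6758, 0)  len=0.4529
  (v3,v2,v6) [+-+] → (-0.7742, -1.6758, 0)–(-0.7742, -1.51418, -0.423116)  len=0.4529
  (v2,v4,v11) [-+-] → (-0.7742, -1.51418, 0.423116)–(-0.7742, -0.557219, 1.38008)  len=1.3534
  (v6,v2,v10) [+--] → (-0.7742, -1.51418, -0.423116)–(-0.7742, -0.557219, -1.38008)  len=1.3534

Chained into 1 loop(s):
  loop 1: 10 segments, perimeter = 9.4540
Total perimeter = 9.454


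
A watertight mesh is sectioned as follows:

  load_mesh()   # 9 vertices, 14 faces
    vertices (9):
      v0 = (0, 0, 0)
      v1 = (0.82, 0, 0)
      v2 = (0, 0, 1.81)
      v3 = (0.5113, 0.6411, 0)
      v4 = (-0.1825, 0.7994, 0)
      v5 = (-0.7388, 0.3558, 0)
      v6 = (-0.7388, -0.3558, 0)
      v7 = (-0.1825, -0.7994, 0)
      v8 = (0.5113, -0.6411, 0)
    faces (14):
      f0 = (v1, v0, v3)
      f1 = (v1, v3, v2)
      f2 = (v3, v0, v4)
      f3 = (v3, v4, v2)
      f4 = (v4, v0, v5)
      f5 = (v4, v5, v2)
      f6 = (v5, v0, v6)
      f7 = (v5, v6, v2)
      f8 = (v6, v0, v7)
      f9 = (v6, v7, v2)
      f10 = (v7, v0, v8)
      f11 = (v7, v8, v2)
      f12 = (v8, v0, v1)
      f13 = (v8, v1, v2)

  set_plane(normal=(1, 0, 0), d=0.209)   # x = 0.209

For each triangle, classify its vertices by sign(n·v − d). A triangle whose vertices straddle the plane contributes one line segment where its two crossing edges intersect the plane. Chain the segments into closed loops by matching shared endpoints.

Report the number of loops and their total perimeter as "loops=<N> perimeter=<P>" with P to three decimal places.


loops=1 perimeter=4.505

Straddling triangles (8 of 14):
  (v1,v0,v3) [+-+] → (0.209, 0, 0)–(0.209, 0.262057, 0)  len=0.2621
  (v1,v3,v2) [++-] → (0.209, 0.262057, 1.07014)–(0.209, 0, 1.34867)  len=0.3824
  (v3,v0,v4) [+--] → (0.209, 0.262057, 0)–(0.209, 0.710074, 0)  len=0.4480
  (v3,v4,v2) [+--] → (0.209, 0.710074, 0)–(0.209, 0.262057, 1.07014)  len=1.1601
  (v7,v0,v8) [--+] → (0.209, -0.262057, 0)–(0.209, -0.710074, 0)  len=0.4480
  (v7,v8,v2) [-+-] → (0.209, -0.710074, 0)–(0.209, -0.262057, 1.07014)  len=1.1601
  (v8,v0,v1) [+-+] → (0.209, -0.262057, 0)–(0.209, 0, 0)  len=0.2621
  (v8,v1,v2) [++-] → (0.209, 0, 1.34867)–(0.209, -0.262057, 1.07014)  len=0.3824

Chained into 1 loop(s):
  loop 1: 8 segments, perimeter = 4.5053
Total perimeter = 4.505


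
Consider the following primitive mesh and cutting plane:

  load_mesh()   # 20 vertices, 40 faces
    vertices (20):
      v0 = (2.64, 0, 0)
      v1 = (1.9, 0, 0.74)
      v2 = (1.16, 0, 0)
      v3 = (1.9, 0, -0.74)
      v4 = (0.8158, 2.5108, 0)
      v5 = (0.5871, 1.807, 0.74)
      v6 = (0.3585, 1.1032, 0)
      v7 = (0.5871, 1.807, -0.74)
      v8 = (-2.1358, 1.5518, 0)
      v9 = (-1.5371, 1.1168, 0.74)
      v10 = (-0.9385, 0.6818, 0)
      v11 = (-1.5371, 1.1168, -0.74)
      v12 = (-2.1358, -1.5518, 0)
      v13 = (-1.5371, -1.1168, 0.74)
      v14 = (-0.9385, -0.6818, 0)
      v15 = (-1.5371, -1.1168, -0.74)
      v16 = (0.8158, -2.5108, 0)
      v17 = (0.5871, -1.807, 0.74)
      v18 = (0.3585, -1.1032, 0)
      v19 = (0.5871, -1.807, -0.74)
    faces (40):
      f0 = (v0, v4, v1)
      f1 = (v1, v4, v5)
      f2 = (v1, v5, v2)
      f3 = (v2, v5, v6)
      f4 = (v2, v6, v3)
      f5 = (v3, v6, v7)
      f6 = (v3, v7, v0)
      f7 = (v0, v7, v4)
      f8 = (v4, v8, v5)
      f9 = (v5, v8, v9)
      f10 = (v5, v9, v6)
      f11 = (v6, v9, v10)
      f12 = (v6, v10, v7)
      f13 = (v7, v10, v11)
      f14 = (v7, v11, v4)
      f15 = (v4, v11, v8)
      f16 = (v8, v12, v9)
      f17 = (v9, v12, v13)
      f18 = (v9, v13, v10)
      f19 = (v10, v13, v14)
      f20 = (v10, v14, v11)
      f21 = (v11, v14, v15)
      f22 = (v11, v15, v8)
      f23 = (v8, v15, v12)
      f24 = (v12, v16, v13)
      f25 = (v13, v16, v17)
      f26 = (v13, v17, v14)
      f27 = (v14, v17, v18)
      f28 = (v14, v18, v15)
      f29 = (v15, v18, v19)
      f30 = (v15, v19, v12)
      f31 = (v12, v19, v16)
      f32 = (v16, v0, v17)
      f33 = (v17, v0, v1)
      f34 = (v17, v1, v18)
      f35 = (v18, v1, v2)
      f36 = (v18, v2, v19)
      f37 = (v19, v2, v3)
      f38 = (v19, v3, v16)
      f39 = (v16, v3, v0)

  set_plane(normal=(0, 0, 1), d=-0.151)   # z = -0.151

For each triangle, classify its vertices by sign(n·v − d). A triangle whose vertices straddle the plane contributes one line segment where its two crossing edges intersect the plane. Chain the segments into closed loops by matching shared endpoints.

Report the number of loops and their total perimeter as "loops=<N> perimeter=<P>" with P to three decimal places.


Straddling triangles (20 of 40):
  (v2,v6,v3) [++-] → (0.673049, 0.878088, -0.151)–(1.311, 0, -0.151)  len=1.0854
  (v3,v6,v7) [-+-] → (0.673049, 0.878088, -0.151)–(0.405147, 1.24681, -0.151)  len=0.4558
  (v3,v7,v0) [--+] → (2.2211, 0.368726, -0.151)–(2.489, 0, -0.151)  len=0.4558
  (v0,v7,v4) [+-+] → (2.2211, 0.368726, -0.151)–(0.769133, 2.36719, -0.151)  len=2.4702
  (v6,v10,v7) [++-] → (-0.627195, 0.911402, -0.151)–(0.405147, 1.24681, -0.151)  len=1.0855
  (v7,v10,v11) [-+-] → (-0.627195, 0.911402, -0.151)–(-1.06065, 0.770564, -0.151)  len=0.4558
  (v7,v11,v4) [--+] → (0.335681, 2.22635, -0.151)–(0.769133, 2.36719, -0.151)  len=0.4558
  (v4,v11,v8) [+-+] → (0.335681, 2.22635, -0.151)–(-2.01363, 1.46304, -0.151)  len=2.4702
  (v10,v14,v11) [++-] → (-1.06065, -0.314788, -0.151)–(-1.06065, 0.770564, -0.151)  len=1.0854
  (v11,v14,v15) [-+-] → (-1.06065, -0.314788, -0.151)–(-1.06065, -0.770564, -0.151)  len=0.4558
  (v11,v15,v8) [--+] → (-2.01363, 1.00726, -0.151)–(-2.01363, 1.46304, -0.151)  len=0.4558
  (v8,v15,v12) [+-+] → (-2.01363, 1.00726, -0.151)–(-2.01363, -1.46304, -0.151)  len=2.4703
  (v14,v18,v15) [++-] → (-0.0283049, -1.10598, -0.151)–(-1.06065, -0.770564, -0.151)  len=1.0855
  (v15,v18,v19) [-+-] → (-0.0283049, -1.10598, -0.151)–(0.405147, -1.24681, -0.151)  len=0.4558
  (v15,v19,v12) [--+] → (-1.58018, -1.60387, -0.151)–(-2.01363, -1.46304, -0.151)  len=0.4558
  (v12,v19,v16) [+-+] → (-1.58018, -1.60387, -0.151)–(0.769133, -2.36719, -0.151)  len=2.4702
  (v18,v2,v19) [++-] → (1.0431, -0.368726, -0.151)–(0.405147, -1.24681, -0.151)  len=1.0854
  (v19,v2,v3) [-+-] → (1.0431, -0.368726, -0.151)–(1.311, 0, -0.151)  len=0.4558
  (v19,v3,v16) [--+] → (1.03704, -1.99846, -0.151)–(0.769133, -2.36719, -0.151)  len=0.4558
  (v16,v3,v0) [+-+] → (1.03704, -1.99846, -0.151)–(2.489, 0, -0.151)  len=2.4702

Chained into 2 loop(s):
  loop 1: 10 segments, perimeter = 7.7059
  loop 2: 10 segments, perimeter = 14.6300
Total perimeter = 22.336

loops=2 perimeter=22.336


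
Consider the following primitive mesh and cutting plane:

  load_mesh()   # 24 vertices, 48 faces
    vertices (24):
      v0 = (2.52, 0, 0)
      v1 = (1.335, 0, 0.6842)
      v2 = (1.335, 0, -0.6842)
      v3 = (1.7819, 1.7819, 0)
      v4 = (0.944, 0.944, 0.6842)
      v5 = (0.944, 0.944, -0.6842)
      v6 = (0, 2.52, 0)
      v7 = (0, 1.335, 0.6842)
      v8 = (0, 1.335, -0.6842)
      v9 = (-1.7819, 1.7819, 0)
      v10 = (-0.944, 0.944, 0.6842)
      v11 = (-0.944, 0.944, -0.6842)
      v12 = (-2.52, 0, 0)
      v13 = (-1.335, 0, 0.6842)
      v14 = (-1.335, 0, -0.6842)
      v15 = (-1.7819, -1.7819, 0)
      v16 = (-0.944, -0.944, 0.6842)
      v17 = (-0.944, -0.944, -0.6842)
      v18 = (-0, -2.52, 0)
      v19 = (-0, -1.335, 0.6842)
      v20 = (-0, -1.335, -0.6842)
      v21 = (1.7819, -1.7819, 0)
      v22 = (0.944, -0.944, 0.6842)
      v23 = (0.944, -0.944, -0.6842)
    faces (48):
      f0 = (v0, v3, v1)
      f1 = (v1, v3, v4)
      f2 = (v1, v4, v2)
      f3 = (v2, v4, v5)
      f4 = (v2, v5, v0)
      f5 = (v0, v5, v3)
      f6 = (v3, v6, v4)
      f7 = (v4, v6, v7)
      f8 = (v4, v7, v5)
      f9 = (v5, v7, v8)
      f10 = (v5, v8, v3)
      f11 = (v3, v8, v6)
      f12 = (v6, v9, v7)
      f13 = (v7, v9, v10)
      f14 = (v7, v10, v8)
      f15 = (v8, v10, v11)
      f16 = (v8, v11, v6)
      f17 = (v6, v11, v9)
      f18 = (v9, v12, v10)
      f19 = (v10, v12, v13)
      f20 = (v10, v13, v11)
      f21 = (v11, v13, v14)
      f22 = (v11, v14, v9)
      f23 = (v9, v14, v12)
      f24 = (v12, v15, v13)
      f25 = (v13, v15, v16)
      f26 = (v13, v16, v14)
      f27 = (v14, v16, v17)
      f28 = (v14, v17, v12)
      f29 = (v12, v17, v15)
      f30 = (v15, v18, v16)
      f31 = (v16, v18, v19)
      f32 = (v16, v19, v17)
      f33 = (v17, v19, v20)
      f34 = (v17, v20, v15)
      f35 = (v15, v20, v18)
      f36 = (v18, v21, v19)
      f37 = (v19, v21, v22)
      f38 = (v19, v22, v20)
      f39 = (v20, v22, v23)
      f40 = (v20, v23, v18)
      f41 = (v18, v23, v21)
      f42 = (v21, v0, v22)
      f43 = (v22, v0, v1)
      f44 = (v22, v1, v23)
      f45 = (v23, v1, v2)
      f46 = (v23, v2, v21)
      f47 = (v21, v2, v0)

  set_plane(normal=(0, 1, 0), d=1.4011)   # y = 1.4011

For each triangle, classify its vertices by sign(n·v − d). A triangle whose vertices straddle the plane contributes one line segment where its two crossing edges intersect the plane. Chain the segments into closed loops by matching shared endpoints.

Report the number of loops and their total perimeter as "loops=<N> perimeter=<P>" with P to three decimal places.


loops=1 perimeter=8.250

Straddling triangles (14 of 48):
  (v0,v3,v1) [-+-] → (1.93964, 1.4011, 0)–(1.6864, 1.4011, 0.146217)  len=0.2924
  (v1,v3,v4) [-+-] → (1.6864, 1.4011, 0.146217)–(1.4011, 1.4011, 0.310948)  len=0.3294
  (v0,v5,v3) [--+] → (1.4011, 1.4011, -0.310948)–(1.93964, 1.4011, 0)  len=0.6219
  (v3,v6,v4) [++-] → (0.670204, 1.4011, 0.485756)–(1.4011, 1.4011, 0.310948)  len=0.7515
  (v4,v6,v7) [-+-] → (0.670204, 1.4011, 0.485756)–(0, 1.4011, 0.646035)  len=0.6891
  (v5,v8,v3) [--+] → (0.263557, 1.4011, -0.583001)–(1.4011, 1.4011, -0.310948)  len=1.1696
  (v3,v8,v6) [+-+] → (0.263557, 1.4011, -0.583001)–(0, 1.4011, -0.646035)  len=0.2710
  (v6,v9,v7) [++-] → (-0.263557, 1.4011, 0.583001)–(0, 1.4011, 0.646035)  len=0.2710
  (v7,v9,v10) [-+-] → (-0.263557, 1.4011, 0.583001)–(-1.4011, 1.4011, 0.310948)  len=1.1696
  (v8,v11,v6) [--+] → (-0.670204, 1.4011, -0.485756)–(0, 1.4011, -0.646035)  len=0.6891
  (v6,v11,v9) [+-+] → (-0.670204, 1.4011, -0.485756)–(-1.4011, 1.4011, -0.310948)  len=0.7515
  (v9,v12,v10) [+--] → (-1.93964, 1.4011, 0)–(-1.4011, 1.4011, 0.310948)  len=0.6219
  (v11,v14,v9) [--+] → (-1.6864, 1.4011, -0.146217)–(-1.4011, 1.4011, -0.310948)  len=0.3294
  (v9,v14,v12) [+--] → (-1.6864, 1.4011, -0.146217)–(-1.93964, 1.4011, 0)  len=0.2924

Chained into 1 loop(s):
  loop 1: 14 segments, perimeter = 8.2499
Total perimeter = 8.250
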